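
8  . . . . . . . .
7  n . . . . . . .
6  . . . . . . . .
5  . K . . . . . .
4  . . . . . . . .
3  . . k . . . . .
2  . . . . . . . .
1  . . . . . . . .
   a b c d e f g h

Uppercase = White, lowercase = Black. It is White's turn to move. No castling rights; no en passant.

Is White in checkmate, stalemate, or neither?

neither

White to move; white king on b5.
In check: yes, from the black knight on a7.
King squares — a4: available; b4: attacked by Kc3; c4: attacked by Kc3; a5: available; c5: available; a6: available; b6: available; c6: attacked by Na7.
Legal moves for White: Kb6, Ka6, Kc5, Ka5, Ka4.
White is in check but has 5 legal moves → neither.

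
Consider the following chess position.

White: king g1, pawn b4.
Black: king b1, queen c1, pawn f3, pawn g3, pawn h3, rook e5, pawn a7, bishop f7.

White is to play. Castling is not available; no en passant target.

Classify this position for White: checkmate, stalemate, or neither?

checkmate

White to move; white king on g1.
In check: yes, from the black queen on c1.
King squares — f1: attacked by Qc1; h1: attacked by Qc1; f2: attacked by Pg3; g2: attacked by Pf3; h2: attacked by Pg3.
Legal moves for White: none.
In check with no legal moves → checkmate.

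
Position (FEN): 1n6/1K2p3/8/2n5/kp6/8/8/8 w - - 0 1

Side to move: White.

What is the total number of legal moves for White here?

6

White to move; king on b7.
In check: yes, from the black knight on c5.
Legal moves: Kc8, Kxb8, Ka8, Kc7, Ka7, Kb6.
Count: 6.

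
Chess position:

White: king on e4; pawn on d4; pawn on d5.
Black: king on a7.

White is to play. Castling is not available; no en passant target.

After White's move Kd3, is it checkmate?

After Kd3: black king on a7; in check: no.
Black is not in check, so this cannot be checkmate.

no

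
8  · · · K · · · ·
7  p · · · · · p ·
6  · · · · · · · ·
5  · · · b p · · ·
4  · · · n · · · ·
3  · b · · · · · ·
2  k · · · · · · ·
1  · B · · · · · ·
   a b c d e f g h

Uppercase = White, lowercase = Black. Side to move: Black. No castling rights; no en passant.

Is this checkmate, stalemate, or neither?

Black to move; black king on a2.
In check: yes, from the white bishop on b1.
King squares — a1: available; b1: available; b2: available; a3: available; b3: own bishop.
Legal moves for Black: Ka3, Kb2, Kxb1, Ka1.
Black is in check but has 4 legal moves → neither.

neither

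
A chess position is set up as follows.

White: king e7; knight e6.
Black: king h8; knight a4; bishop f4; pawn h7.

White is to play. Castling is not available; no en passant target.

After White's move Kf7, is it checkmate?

After Kf7: black king on h8; in check: no.
Black is not in check, so this cannot be checkmate.

no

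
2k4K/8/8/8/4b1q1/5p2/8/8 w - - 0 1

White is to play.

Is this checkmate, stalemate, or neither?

stalemate

White to move; white king on h8.
In check: no.
King squares — g7: attacked by Qg4; h7: attacked by Be4; g8: attacked by Qg4.
Legal moves for White: none.
Not in check and no legal moves → stalemate.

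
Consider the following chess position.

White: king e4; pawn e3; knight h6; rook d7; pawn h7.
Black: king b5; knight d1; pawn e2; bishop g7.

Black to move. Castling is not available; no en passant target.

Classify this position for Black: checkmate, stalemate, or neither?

Black to move; black king on b5.
In check: no.
Legal moves for Black include: Bh8, Bf8, Bxh6, Bf6, Be5, Bd4, Bc3, Bb2, Ba1, Kc6, Kb6, Ka6, Kc5, Ka5, Kc4, Kb4, Ka4, Nxe3, ... (list truncated; more exist).
Black has legal moves and is not in check → neither.

neither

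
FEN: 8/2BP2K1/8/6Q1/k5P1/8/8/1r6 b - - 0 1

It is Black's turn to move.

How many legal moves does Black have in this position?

Black to move; king on a4.
In check: no.
Legal moves: Kb4, Kb3, Ka3, Rb8, Rb7, Rb6, Rb5, Rb4, Rb3, Rb2, Rh1, Rg1, Rf1, Re1, Rd1, Rc1, Ra1.
Count: 17.

17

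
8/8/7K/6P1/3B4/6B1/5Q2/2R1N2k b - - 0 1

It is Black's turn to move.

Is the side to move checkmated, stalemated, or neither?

stalemate

Black to move; black king on h1.
In check: no.
King squares — g1: attacked by Qf2; g2: attacked by Ne1; h2: attacked by Qf2.
Legal moves for Black: none.
Not in check and no legal moves → stalemate.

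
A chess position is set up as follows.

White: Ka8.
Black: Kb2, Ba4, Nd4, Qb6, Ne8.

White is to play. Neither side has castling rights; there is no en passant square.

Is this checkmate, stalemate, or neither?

stalemate

White to move; white king on a8.
In check: no.
King squares — a7: attacked by Qb6; b7: attacked by Qb6; b8: attacked by Qb6.
Legal moves for White: none.
Not in check and no legal moves → stalemate.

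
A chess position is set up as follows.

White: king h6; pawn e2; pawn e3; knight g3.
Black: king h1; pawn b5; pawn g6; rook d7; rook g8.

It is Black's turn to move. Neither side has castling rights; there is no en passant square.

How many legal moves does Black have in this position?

3

Black to move; king on h1.
In check: yes, from the white knight on g3.
Legal moves: Kh2, Kg2, Kg1.
Count: 3.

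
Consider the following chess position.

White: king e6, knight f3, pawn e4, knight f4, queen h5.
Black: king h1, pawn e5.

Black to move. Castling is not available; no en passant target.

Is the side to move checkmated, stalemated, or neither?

checkmate

Black to move; black king on h1.
In check: yes, from the white queen on h5.
King squares — g1: attacked by Nf3; g2: attacked by Nf4; h2: attacked by Nf3.
Legal moves for Black: none.
In check with no legal moves → checkmate.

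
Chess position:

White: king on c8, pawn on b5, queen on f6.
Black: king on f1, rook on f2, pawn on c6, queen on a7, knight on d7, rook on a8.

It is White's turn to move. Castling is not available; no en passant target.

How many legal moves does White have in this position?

0

White to move; king on c8.
In check: yes, from the black rook on a8.
Legal moves: none.
Count: 0.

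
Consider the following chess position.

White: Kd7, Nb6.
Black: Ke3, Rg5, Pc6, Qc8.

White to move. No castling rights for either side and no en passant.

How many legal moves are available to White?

4

White to move; king on d7.
In check: yes, from the black queen on c8.
Legal moves: Kxc8, Ke7, Kd6, Nxc8.
Count: 4.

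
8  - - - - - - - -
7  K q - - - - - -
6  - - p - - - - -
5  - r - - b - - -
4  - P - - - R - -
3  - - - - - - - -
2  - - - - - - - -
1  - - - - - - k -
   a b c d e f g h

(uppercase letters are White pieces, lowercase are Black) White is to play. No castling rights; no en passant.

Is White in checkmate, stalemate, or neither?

checkmate

White to move; white king on a7.
In check: yes, from the black queen on b7.
King squares — a6: attacked by Qb7; b6: attacked by Rb5; b7: attacked by Rb5; a8: attacked by Qb7; b8: attacked by Be5.
Legal moves for White: none.
In check with no legal moves → checkmate.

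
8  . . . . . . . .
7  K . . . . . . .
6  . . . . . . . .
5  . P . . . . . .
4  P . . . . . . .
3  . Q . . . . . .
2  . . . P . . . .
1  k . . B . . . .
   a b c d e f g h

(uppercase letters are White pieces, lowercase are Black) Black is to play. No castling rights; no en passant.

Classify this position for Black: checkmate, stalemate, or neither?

Black to move; black king on a1.
In check: no.
King squares — b1: attacked by Qb3; a2: attacked by Qb3; b2: attacked by Qb3.
Legal moves for Black: none.
Not in check and no legal moves → stalemate.

stalemate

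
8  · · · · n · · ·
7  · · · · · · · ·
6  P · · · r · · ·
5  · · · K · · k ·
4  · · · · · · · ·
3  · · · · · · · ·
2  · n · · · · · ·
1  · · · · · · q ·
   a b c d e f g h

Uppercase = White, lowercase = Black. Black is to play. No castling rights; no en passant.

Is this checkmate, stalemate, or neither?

neither

Black to move; black king on g5.
In check: no.
Legal moves for Black include: Ng7, Nc7#, Nf6+, Nd6, Re7, Rh6, Rg6, Rf6, Rd6+, Rc6, Rb6, Rxa6, Re5+, Re4, Re3, Re2, Re1, Kh6, ... (list truncated; more exist).
Black has legal moves and is not in check → neither.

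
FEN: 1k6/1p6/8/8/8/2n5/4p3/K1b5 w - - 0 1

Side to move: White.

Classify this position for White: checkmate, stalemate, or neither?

stalemate

White to move; white king on a1.
In check: no.
King squares — b1: attacked by Nc3; a2: attacked by Nc3; b2: attacked by Bc1.
Legal moves for White: none.
Not in check and no legal moves → stalemate.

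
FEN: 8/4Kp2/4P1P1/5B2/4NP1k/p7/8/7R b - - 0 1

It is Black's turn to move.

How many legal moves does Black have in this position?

Black to move; king on h4.
In check: yes, from the white rook on h1.
Legal moves: none.
Count: 0.

0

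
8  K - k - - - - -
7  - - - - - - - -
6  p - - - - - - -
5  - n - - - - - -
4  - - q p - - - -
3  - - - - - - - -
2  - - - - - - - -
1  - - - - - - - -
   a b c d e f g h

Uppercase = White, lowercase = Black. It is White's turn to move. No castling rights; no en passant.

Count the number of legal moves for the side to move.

White to move; king on a8.
In check: no.
Legal moves: none.
Count: 0.

0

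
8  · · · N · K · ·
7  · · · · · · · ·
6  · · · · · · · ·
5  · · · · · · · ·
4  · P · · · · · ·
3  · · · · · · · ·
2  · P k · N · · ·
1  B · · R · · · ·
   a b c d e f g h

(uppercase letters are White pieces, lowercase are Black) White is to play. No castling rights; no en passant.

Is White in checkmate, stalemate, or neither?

neither

White to move; white king on f8.
In check: no.
Legal moves for White include: Kg8, Ke8, Kg7, Kf7, Ke7, Nf7, Nb7, Ne6, Nc6, Nf4, Nd4+, Ng3, Nc3, Ng1, Nc1, Rd7, Rd6, Rd5, ... (list truncated; more exist).
White has legal moves and is not in check → neither.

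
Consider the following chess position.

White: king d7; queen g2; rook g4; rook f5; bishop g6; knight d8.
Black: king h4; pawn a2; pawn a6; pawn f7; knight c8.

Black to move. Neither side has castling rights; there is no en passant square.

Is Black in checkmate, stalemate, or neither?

checkmate

Black to move; black king on h4.
In check: yes, from the white rook on g4.
King squares — g3: attacked by Qg2; h3: attacked by Qg2; g4: attacked by Qg2; g5: attacked by Rg4; h5: attacked by Rf5.
Legal moves for Black: none.
In check with no legal moves → checkmate.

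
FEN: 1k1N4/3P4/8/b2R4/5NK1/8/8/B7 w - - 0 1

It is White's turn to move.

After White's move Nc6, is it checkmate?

After Nc6: black king on b8; in check: yes, from the white knight on c6.
Black has 3 legal replies: Ka8, Kc7, Kb7.
In check but a legal move exists → not checkmate.

no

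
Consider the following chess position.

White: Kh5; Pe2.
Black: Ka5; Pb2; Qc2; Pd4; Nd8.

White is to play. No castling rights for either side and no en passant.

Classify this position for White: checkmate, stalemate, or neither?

neither

White to move; white king on h5.
In check: no.
Legal moves for White: Kh6, Kg5, Kh4, Kg4, e3, e4.
White has 6 legal moves and is not in check → neither.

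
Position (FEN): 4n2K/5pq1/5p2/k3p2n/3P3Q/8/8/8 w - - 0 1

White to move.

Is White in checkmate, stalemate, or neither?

White to move; white king on h8.
In check: yes, from the black queen on g7.
King squares — g7: attacked by Nh5; h7: attacked by Qg7; g8: attacked by Qg7.
Legal moves for White: none.
In check with no legal moves → checkmate.

checkmate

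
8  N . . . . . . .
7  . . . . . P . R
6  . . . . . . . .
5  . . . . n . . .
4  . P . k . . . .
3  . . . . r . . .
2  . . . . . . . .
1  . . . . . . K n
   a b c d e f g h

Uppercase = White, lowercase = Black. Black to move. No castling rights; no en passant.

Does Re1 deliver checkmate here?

no

After Re1: white king on g1; in check: yes, from the black rook on e1.
White has 2 legal replies: Kh2, Kg2.
In check but a legal move exists → not checkmate.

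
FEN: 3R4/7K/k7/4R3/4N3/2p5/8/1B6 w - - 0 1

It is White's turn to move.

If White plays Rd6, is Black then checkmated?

After Rd6: black king on a6; in check: yes, from the white rook on d6.
Black has 2 legal replies: Kb7, Ka7.
In check but a legal move exists → not checkmate.

no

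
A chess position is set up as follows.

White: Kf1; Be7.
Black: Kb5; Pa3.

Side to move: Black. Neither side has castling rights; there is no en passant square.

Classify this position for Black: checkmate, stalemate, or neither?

Black to move; black king on b5.
In check: no.
Legal moves for Black: Kc6, Kb6, Ka6, Ka5, Kc4, Ka4, a2.
Black has 7 legal moves and is not in check → neither.

neither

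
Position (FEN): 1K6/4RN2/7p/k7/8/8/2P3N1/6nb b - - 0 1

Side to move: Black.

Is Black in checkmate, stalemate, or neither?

Black to move; black king on a5.
In check: no.
Legal moves for Black: Kb6, Ka6, Kb5, Kb4, Ka4, Bxg2, Nh3, Nf3, Ne2, h5.
Black has 10 legal moves and is not in check → neither.

neither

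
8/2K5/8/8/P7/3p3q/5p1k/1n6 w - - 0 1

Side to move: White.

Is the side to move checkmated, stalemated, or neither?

White to move; white king on c7.
In check: no.
Legal moves for White: Kd8, Kb8, Kb7, Kd6, Kc6, Kb6, a5.
White has 7 legal moves and is not in check → neither.

neither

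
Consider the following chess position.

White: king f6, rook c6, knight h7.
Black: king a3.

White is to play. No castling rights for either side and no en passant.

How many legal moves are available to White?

White to move; king on f6.
In check: no.
Legal moves: Nf8, Ng5, Kg7, Kf7, Ke7, Kg6, Ke6, Kg5, Kf5, Ke5, Rc8, Rc7, Re6, Rd6, Rb6, Ra6+, Rc5, Rc4, Rc3+, Rc2, Rc1.
Count: 21.

21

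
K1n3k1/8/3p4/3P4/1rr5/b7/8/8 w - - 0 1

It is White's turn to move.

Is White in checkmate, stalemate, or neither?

stalemate

White to move; white king on a8.
In check: no.
King squares — a7: attacked by Nc8; b7: attacked by Rb4; b8: attacked by Rb4.
Legal moves for White: none.
Not in check and no legal moves → stalemate.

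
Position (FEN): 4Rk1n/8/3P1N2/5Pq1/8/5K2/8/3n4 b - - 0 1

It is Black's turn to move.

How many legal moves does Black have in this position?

2

Black to move; king on f8.
In check: yes, from the white rook on e8.
Legal moves: Kg7, Kf7.
Count: 2.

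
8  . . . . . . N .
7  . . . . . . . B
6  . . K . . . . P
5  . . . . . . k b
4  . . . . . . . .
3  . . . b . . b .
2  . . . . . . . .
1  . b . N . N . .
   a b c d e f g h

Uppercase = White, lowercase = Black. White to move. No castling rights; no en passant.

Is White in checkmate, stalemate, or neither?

White to move; white king on c6.
In check: no.
Legal moves for White include: Ne7, Nf6, Bg6, Bf5, Be4, Bxd3, Kd7, Kb7, Kb6, Kd5, Kc5, Nxg3, Nfe3, Nh2, Nd2, Nde3, Nc3, Nf2, ... (list truncated; more exist).
White has legal moves and is not in check → neither.

neither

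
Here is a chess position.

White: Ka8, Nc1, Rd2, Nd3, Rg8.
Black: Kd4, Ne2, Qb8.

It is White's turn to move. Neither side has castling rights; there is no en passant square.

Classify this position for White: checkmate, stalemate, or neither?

neither

White to move; white king on a8.
In check: yes, from the black queen on b8.
Legal moves for White: Kxb8, Rxb8.
White is in check but has 2 legal moves → neither.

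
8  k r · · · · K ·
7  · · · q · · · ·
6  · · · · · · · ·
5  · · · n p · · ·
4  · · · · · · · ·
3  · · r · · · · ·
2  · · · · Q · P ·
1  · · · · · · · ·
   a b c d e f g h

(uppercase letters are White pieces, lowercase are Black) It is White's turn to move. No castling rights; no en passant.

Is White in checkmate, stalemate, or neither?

checkmate

White to move; white king on g8.
In check: yes, from the black rook on b8.
King squares — f7: attacked by Qd7; g7: attacked by Qd7; h7: attacked by Qd7; f8: attacked by Rb8; h8: attacked by Rb8.
Legal moves for White: none.
In check with no legal moves → checkmate.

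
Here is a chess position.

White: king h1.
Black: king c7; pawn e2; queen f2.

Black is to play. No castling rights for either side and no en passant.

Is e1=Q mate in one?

yes

After e1=Q: white king on h1; in check: yes, from the black queen on e1.
King squares — g1: attacked by Qe1; g2: attacked by Qf2; h2: attacked by Qf2.
White has no legal moves → checkmate.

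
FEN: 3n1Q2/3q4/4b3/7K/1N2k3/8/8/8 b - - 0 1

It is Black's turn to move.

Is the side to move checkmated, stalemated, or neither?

neither

Black to move; black king on e4.
In check: no.
Legal moves for Black include: Nf7, Nb7, Nc6, Qe8+, Qc8, Qh7+, Qg7, Qf7+, Qe7, Qc7, Qb7, Qa7, Qd6, Qc6, Qd5+, Qb5+, Qd4, Qa4, ... (list truncated; more exist).
Black has legal moves and is not in check → neither.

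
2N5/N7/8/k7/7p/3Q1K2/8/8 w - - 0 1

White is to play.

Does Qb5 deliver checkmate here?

yes

After Qb5: black king on a5; in check: yes, from the white queen on b5.
King squares — a4: attacked by Qb5; b4: attacked by Qb5; b5: attacked by Na7; a6: attacked by Qb5; b6: attacked by Qb5.
Black has no legal moves → checkmate.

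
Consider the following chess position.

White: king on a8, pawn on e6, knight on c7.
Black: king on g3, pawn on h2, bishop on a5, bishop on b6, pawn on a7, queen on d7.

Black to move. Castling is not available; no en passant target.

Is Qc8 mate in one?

yes

After Qc8: white king on a8; in check: yes, from the black queen on c8.
King squares — a7: attacked by Bb6; b7: attacked by Qc8; b8: attacked by Qc8.
White has no legal moves → checkmate.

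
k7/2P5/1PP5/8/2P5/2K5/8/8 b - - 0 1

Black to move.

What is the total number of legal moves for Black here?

Black to move; king on a8.
In check: no.
Legal moves: none.
Count: 0.

0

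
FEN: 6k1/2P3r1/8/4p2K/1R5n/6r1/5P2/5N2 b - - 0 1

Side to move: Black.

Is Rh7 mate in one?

yes

After Rh7: white king on h5; in check: yes, from the black rook on h7.
King squares — g4: attacked by Rg3; h4: attacked by Rh7; g5: attacked by Rg3; g6: attacked by Rg3; h6: attacked by Rh7.
White has no legal moves → checkmate.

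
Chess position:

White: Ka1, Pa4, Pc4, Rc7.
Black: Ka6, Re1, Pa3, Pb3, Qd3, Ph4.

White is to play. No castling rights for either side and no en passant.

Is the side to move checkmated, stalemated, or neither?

White to move; white king on a1.
In check: yes, from the black rook on e1.
King squares — b1: attacked by Re1; a2: attacked by Pb3; b2: attacked by Pa3.
Legal moves for White: none.
In check with no legal moves → checkmate.

checkmate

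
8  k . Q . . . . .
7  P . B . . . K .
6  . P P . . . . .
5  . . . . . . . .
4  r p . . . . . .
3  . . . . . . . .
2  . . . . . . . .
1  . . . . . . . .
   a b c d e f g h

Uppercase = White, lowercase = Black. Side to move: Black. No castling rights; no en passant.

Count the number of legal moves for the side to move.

0

Black to move; king on a8.
In check: yes, from the white queen on c8.
Legal moves: none.
Count: 0.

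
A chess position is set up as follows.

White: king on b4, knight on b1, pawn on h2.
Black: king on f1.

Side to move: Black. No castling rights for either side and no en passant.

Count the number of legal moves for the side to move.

Black to move; king on f1.
In check: no.
Legal moves: Kg2, Kf2, Ke2, Kg1, Ke1.
Count: 5.

5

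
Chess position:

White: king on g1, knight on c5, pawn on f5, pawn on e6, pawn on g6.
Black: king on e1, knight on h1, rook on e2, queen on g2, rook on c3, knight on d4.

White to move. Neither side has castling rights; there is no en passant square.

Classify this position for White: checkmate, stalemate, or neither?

checkmate

White to move; white king on g1.
In check: yes, from the black queen on g2.
King squares — f1: attacked by Ke1; h1: attacked by Qg2; f2: attacked by Ke1; g2: attacked by Re2; h2: attacked by Qg2.
Legal moves for White: none.
In check with no legal moves → checkmate.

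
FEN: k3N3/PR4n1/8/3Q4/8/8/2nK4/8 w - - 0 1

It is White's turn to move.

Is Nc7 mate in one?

yes

After Nc7: black king on a8; in check: yes, from the white knight on c7.
King squares — a7: attacked by Rb7; b7: attacked by Qd5; b8: attacked by Pa7.
Black has no legal moves → checkmate.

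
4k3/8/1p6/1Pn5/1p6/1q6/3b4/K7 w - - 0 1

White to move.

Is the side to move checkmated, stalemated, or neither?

stalemate

White to move; white king on a1.
In check: no.
King squares — b1: attacked by Qb3; a2: attacked by Qb3; b2: attacked by Qb3.
Legal moves for White: none.
Not in check and no legal moves → stalemate.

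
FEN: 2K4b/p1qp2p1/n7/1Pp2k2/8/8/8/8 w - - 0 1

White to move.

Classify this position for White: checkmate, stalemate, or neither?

checkmate

White to move; white king on c8.
In check: yes, from the black queen on c7.
King squares — b7: attacked by Qc7; c7: attacked by Na6; d7: attacked by Qc7; b8: attacked by Na6; d8: attacked by Qc7.
Legal moves for White: none.
In check with no legal moves → checkmate.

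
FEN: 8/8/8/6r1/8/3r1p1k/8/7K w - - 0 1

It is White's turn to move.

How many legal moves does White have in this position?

White to move; king on h1.
In check: no.
Legal moves: none.
Count: 0.

0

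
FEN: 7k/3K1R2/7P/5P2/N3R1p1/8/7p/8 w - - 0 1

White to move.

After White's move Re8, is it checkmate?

yes

After Re8: black king on h8; in check: yes, from the white rook on e8.
King squares — g7: attacked by Ph6; h7: attacked by Rf7; g8: attacked by Re8.
Black has no legal moves → checkmate.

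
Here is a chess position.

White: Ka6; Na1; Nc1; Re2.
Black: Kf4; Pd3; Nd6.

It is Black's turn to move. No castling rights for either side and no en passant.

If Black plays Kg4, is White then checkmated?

no

After Kg4: white king on a6; in check: no.
White is not in check, so this cannot be checkmate.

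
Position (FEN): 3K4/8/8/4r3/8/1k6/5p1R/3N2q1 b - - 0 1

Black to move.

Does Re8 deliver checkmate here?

no

After Re8: white king on d8; in check: yes, from the black rook on e8.
White has 3 legal replies: Kxe8, Kd7, Kc7.
In check but a legal move exists → not checkmate.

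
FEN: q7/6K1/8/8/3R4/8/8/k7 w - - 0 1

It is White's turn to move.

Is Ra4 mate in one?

no

After Ra4: black king on a1; in check: yes, from the white rook on a4.
Black has 3 legal replies: Kb2, Kb1, Qxa4.
In check but a legal move exists → not checkmate.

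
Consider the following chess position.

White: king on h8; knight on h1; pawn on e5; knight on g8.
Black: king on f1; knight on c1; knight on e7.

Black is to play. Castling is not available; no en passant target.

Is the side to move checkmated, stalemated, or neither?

Black to move; black king on f1.
In check: no.
Legal moves for Black: Nxg8, Nc8, Ng6+, Nc6, Nf5, Nd5, Kg2, Ke2, Kg1, Ke1, Nd3, Nb3, Ne2, Na2.
Black has 14 legal moves and is not in check → neither.

neither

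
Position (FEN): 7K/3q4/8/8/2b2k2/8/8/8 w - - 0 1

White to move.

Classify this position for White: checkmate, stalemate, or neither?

stalemate

White to move; white king on h8.
In check: no.
King squares — g7: attacked by Qd7; h7: attacked by Qd7; g8: attacked by Bc4.
Legal moves for White: none.
Not in check and no legal moves → stalemate.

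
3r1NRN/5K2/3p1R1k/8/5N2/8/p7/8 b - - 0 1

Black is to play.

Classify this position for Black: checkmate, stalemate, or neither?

Black to move; black king on h6.
In check: yes, from the white rook on f6.
King squares — g5: attacked by Rg8; h5: attacked by Nf4; g6: attacked by Nf4; g7: attacked by Kf7; h7: attacked by Nf8.
Legal moves for Black: none.
In check with no legal moves → checkmate.

checkmate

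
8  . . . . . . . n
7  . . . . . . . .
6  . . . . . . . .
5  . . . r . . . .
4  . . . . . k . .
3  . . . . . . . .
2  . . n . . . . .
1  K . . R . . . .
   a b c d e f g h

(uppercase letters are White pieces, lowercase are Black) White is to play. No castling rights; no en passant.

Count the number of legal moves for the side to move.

3

White to move; king on a1.
In check: yes, from the black knight on c2.
Legal moves: Kb2, Ka2, Kb1.
Count: 3.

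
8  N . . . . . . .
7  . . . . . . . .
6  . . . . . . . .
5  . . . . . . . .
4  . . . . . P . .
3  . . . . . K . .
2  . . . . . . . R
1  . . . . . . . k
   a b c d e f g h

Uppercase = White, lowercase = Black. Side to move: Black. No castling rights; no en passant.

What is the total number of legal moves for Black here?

Black to move; king on h1.
In check: yes, from the white rook on h2.
Legal moves: Kxh2, Kg1.
Count: 2.

2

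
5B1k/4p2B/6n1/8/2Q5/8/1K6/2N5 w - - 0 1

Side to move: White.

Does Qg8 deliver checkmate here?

yes

After Qg8: black king on h8; in check: yes, from the white queen on g8.
King squares — g7: attacked by Bf8; h7: attacked by Qg8; g8: attacked by Bh7.
Black has no legal moves → checkmate.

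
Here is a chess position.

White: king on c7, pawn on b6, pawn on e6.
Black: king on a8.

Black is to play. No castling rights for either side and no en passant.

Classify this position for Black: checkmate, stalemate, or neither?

Black to move; black king on a8.
In check: no.
King squares — a7: attacked by Pb6; b7: attacked by Kc7; b8: attacked by Kc7.
Legal moves for Black: none.
Not in check and no legal moves → stalemate.

stalemate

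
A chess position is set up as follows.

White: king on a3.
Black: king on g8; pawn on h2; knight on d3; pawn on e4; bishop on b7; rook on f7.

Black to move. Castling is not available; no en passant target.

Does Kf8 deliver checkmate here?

no

After Kf8: white king on a3; in check: no.
White is not in check, so this cannot be checkmate.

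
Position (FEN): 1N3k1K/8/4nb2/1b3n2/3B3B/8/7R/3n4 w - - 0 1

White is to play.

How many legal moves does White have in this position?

3

White to move; king on h8.
In check: yes, from the black bishop on f6.
Legal moves: Kh7, Bhxf6, Bdxf6.
Count: 3.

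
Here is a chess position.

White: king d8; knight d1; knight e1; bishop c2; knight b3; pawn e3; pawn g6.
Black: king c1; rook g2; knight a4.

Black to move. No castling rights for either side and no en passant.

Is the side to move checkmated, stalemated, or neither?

Black to move; black king on c1.
In check: yes, from the white knight on b3.
King squares — b1: attacked by Bc2; d1: attacked by Bc2; b2: attacked by Nd1; c2: attacked by Ne1; d2: attacked by Nb3.
Legal moves for Black: none.
In check with no legal moves → checkmate.

checkmate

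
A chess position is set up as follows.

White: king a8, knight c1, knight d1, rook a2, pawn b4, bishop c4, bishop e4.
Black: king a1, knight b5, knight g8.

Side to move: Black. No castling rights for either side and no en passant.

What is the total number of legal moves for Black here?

Black to move; king on a1.
In check: yes, from the white rook on a2.
Legal moves: none.
Count: 0.

0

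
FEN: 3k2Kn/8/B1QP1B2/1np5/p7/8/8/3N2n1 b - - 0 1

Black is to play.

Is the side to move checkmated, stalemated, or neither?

Black to move; black king on d8.
In check: yes, from the white bishop on f6.
King squares — c7: attacked by Qc6; d7: attacked by Qc6; e7: attacked by Pd6; c8: attacked by Ba6; e8: attacked by Qc6.
Legal moves for Black: none.
In check with no legal moves → checkmate.

checkmate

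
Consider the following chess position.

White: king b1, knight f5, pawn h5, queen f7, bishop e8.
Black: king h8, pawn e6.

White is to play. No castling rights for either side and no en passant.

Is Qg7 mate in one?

After Qg7: black king on h8; in check: yes, from the white queen on g7.
King squares — g7: attacked by Nf5; h7: attacked by Qg7; g8: attacked by Qg7.
Black has no legal moves → checkmate.

yes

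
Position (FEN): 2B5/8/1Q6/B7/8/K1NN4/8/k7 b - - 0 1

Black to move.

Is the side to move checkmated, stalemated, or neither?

stalemate

Black to move; black king on a1.
In check: no.
King squares — b1: attacked by Nc3; a2: attacked by Ka3; b2: attacked by Ka3.
Legal moves for Black: none.
Not in check and no legal moves → stalemate.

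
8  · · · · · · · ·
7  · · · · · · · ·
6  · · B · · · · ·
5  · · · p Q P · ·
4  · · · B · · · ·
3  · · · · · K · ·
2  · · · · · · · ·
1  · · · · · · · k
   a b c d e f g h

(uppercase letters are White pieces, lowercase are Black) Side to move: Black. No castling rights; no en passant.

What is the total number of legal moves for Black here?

Black to move; king on h1.
In check: no.
Legal moves: none.
Count: 0.

0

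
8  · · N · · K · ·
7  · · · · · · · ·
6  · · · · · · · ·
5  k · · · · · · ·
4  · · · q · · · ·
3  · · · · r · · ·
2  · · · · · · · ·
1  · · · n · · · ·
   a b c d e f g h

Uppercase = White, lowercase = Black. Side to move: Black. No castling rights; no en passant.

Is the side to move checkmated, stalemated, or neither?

neither

Black to move; black king on a5.
In check: no.
Legal moves for Black include: Ka6, Kb5, Kb4, Ka4, Qh8+, Qd8+, Qg7+, Qd7, Qa7, Qf6+, Qd6+, Qb6, Qe5, Qd5, Qc5+, Qh4, Qg4, Qf4+, ... (list truncated; more exist).
Black has legal moves and is not in check → neither.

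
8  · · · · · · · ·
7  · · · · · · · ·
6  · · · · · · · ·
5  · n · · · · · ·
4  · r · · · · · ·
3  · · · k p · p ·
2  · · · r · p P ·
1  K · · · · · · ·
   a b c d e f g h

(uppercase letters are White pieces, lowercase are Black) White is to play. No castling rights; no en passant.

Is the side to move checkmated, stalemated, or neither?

White to move; white king on a1.
In check: no.
King squares — b1: attacked by Rb4; a2: attacked by Rd2; b2: attacked by Rd2.
Legal moves for White: none.
Not in check and no legal moves → stalemate.

stalemate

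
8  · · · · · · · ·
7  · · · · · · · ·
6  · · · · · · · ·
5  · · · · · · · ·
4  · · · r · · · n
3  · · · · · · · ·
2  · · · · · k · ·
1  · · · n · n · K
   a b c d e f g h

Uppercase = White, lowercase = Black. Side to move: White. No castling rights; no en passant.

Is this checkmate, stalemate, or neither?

stalemate

White to move; white king on h1.
In check: no.
King squares — g1: attacked by Kf2; g2: attacked by Kf2; h2: attacked by Nf1.
Legal moves for White: none.
Not in check and no legal moves → stalemate.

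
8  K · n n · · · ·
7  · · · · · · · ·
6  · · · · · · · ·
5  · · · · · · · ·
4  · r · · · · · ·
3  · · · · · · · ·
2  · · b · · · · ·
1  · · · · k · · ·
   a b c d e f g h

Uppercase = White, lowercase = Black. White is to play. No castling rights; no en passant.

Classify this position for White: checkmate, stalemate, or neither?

stalemate

White to move; white king on a8.
In check: no.
King squares — a7: attacked by Nc8; b7: attacked by Rb4; b8: attacked by Rb4.
Legal moves for White: none.
Not in check and no legal moves → stalemate.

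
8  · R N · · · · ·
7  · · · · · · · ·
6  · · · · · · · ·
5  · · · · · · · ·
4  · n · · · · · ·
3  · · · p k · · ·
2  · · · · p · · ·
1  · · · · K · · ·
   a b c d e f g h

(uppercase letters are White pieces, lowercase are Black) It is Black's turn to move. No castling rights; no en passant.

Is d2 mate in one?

yes

After d2: white king on e1; in check: yes, from the black pawn on d2.
King squares — d1: attacked by Pe2; f1: attacked by Pe2; d2: attacked by Ke3; e2: attacked by Ke3; f2: attacked by Ke3.
White has no legal moves → checkmate.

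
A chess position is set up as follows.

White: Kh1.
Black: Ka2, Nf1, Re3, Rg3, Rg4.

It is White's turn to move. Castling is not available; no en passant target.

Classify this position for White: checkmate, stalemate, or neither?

White to move; white king on h1.
In check: no.
King squares — g1: attacked by Rg3; g2: attacked by Rg3; h2: attacked by Nf1.
Legal moves for White: none.
Not in check and no legal moves → stalemate.

stalemate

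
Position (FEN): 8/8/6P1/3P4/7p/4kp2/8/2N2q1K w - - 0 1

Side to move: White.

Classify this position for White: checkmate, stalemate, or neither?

White to move; white king on h1.
In check: yes, from the black queen on f1.
King squares — g1: attacked by Qf1; g2: attacked by Qf1; h2: available.
Legal moves for White: Kh2.
White is in check but has 1 legal move → neither.

neither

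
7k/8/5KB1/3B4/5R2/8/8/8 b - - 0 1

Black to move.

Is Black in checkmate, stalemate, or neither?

Black to move; black king on h8.
In check: no.
King squares — g7: attacked by Kf6; h7: attacked by Bg6; g8: attacked by Bd5.
Legal moves for Black: none.
Not in check and no legal moves → stalemate.

stalemate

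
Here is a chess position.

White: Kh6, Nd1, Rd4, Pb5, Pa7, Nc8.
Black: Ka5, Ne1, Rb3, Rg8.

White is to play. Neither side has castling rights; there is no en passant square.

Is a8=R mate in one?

no

After a8=R: black king on a5; in check: yes, from the white rook on a8.
Black has 1 legal reply: Kxb5.
In check but a legal move exists → not checkmate.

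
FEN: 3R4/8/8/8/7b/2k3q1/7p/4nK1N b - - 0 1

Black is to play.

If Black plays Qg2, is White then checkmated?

yes

After Qg2: white king on f1; in check: yes, from the black queen on g2.
King squares — e1: attacked by Bh4; g1: attacked by Qg2; e2: attacked by Qg2; f2: attacked by Qg2; g2: attacked by Ne1.
White has no legal moves → checkmate.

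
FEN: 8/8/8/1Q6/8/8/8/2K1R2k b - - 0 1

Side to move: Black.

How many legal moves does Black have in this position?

2

Black to move; king on h1.
In check: yes, from the white rook on e1.
Legal moves: Kh2, Kg2.
Count: 2.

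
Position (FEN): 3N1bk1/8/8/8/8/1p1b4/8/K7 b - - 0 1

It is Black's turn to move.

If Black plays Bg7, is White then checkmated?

yes

After Bg7: white king on a1; in check: yes, from the black bishop on g7.
King squares — b1: attacked by Bd3; a2: attacked by Pb3; b2: attacked by Bg7.
White has no legal moves → checkmate.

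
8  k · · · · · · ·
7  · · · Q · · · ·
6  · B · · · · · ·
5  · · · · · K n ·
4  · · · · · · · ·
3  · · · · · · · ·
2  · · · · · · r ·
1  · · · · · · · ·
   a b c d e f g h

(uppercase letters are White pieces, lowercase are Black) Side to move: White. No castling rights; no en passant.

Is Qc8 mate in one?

yes

After Qc8: black king on a8; in check: yes, from the white queen on c8.
King squares — a7: attacked by Bb6; b7: attacked by Qc8; b8: attacked by Qc8.
Black has no legal moves → checkmate.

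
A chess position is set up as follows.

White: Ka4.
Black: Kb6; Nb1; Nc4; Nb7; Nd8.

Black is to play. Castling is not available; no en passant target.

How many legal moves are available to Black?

21

Black to move; king on b6.
In check: no.
Legal moves: Nf7, Ne6, Nc6, Nbd6, Nc5+, Nba5, Kc7, Ka7, Kc6, Ka6, Kc5, Ncd6, Ne5, Nca5, Ne3, Nca3, Ncd2, Nb2+, Nc3+, Nba3, Nbd2.
Count: 21.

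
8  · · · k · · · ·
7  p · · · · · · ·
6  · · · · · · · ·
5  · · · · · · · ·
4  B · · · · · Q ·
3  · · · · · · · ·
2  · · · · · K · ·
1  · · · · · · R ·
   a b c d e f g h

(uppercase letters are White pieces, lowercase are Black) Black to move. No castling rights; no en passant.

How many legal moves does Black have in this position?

Black to move; king on d8.
In check: no.
Legal moves: Ke7, Kc7, a6, a5.
Count: 4.

4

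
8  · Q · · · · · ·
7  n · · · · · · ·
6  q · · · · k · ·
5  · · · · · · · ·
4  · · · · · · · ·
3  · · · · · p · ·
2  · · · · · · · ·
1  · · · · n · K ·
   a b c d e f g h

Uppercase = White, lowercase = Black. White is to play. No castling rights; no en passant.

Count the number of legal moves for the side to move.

White to move; king on g1.
In check: no.
Legal moves: Qh8+, Qg8, Qf8+, Qe8, Qd8+, Qc8, Qa8, Qc7, Qb7, Qxa7, Qd6+, Qb6+, Qe5+, Qb5, Qf4+, Qb4, Qg3, Qb3, Qh2, Qb2+, Qb1, Kh2, Kf2, Kh1.
Count: 24.

24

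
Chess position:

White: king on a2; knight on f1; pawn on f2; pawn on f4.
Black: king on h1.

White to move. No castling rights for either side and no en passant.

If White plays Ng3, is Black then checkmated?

After Ng3: black king on h1; in check: yes, from the white knight on g3.
Black has 3 legal replies: Kh2, Kg2, Kg1.
In check but a legal move exists → not checkmate.

no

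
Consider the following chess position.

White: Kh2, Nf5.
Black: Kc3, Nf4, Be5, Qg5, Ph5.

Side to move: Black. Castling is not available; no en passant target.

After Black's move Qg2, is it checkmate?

yes

After Qg2: white king on h2; in check: yes, from the black queen on g2.
King squares — g1: attacked by Qg2; h1: attacked by Qg2; g2: attacked by Nf4; g3: attacked by Qg2; h3: attacked by Qg2.
White has no legal moves → checkmate.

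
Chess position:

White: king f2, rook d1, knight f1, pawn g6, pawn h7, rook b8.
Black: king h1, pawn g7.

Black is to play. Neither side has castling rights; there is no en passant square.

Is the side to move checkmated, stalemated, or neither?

Black to move; black king on h1.
In check: no.
King squares — g1: attacked by Kf2; g2: attacked by Kf2; h2: attacked by Nf1.
Legal moves for Black: none.
Not in check and no legal moves → stalemate.

stalemate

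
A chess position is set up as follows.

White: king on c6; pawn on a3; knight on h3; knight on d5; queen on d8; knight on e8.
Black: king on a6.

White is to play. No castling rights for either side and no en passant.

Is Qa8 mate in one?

yes

After Qa8: black king on a6; in check: yes, from the white queen on a8.
King squares — a5: attacked by Qa8; b5: attacked by Kc6; b6: attacked by Nd5; a7: attacked by Qa8; b7: attacked by Kc6.
Black has no legal moves → checkmate.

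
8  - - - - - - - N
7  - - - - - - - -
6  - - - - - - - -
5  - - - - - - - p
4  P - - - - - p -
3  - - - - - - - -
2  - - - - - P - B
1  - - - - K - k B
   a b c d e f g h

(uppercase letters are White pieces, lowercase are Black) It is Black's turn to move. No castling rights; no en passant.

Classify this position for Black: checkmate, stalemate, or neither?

Black to move; black king on g1.
In check: yes, from the white bishop on h2.
King squares — f1: attacked by Ke1; h1: available; f2: attacked by Ke1; g2: attacked by Bh1; h2: available.
Legal moves for Black: Kxh2, Kxh1.
Black is in check but has 2 legal moves → neither.

neither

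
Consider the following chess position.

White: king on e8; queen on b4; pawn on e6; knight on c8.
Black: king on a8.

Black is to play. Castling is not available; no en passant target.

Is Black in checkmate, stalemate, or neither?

Black to move; black king on a8.
In check: no.
King squares — a7: attacked by Nc8; b7: attacked by Qb4; b8: attacked by Qb4.
Legal moves for Black: none.
Not in check and no legal moves → stalemate.

stalemate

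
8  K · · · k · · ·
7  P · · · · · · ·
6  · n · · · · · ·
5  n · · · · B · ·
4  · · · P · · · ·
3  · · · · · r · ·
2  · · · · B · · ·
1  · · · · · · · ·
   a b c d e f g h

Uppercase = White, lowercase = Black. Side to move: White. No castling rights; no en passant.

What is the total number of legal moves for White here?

White to move; king on a8.
In check: yes, from the black knight on b6.
Legal moves: Kb8.
Count: 1.

1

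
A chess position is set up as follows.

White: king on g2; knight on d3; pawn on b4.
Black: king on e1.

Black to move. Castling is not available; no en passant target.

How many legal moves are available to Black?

3

Black to move; king on e1.
In check: yes, from the white knight on d3.
Legal moves: Ke2, Kd2, Kd1.
Count: 3.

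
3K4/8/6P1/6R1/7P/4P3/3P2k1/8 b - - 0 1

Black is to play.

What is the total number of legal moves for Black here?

6

Black to move; king on g2.
In check: yes, from the white rook on g5.
Legal moves: Kh3, Kf3, Kh2, Kf2, Kh1, Kf1.
Count: 6.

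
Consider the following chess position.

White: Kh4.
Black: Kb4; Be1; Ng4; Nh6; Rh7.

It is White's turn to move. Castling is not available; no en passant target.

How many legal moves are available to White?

White to move; king on h4.
In check: yes, from the black bishop on e1.
Legal moves: Kh5, Kg5, Kh3.
Count: 3.

3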